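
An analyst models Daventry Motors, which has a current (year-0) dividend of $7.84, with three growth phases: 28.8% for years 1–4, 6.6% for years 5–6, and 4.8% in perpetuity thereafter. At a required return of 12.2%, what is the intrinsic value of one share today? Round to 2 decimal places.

$244.08

Three-stage DDM. Project D₁…D_6; terminal Gordon value at t=6 with g = 0.048; discount at r = 0.122.
D_1 = 10.0979
D_2 = 13.0061
D_3 = 16.7519
D_4 = 21.5764
D_5 = 23.0005
D_6 = 24.5185
TV_6 = 25.6954/(0.122−0.048) = 347.2350
P₀ = Σ Dₜ/(1+r)ᵗ + TV_6/(1+r)^6 = 244.0778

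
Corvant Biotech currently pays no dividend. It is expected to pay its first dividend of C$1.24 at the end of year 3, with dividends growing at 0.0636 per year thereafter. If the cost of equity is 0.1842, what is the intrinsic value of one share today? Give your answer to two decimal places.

Deferred-dividend DDM. At t=2 the remaining stream is a growing perpetuity with first payment D_3 = 1.24.
V_2 = D_3/(r−g) = 1.24/(0.1842−0.0636) = 10.2819
P₀ = V_2/(1+r)^2 = 10.2819/(1+0.1842)^2 = 7.3320

C$7.33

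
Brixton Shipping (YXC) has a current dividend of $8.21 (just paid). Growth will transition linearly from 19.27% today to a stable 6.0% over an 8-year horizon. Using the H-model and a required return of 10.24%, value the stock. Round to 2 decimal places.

H-model: P₀ = D₀[(1+g_L) + H(g_S−g_L)]/(r−g_L), with H = 8/2 = 4.
P₀ = 8.21 × [(1+0.06) + 4×(0.1927−0.06)] / (0.1024−0.06)
   = 8.21 × 1.5908 / 0.0424 = 308.0299

$308.03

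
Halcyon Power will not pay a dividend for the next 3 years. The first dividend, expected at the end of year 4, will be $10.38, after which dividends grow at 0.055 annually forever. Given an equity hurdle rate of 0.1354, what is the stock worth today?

$88.21

Deferred-dividend DDM. At t=3 the remaining stream is a growing perpetuity with first payment D_4 = 10.38.
V_3 = D_4/(r−g) = 10.38/(0.1354−0.055) = 129.1045
P₀ = V_3/(1+r)^3 = 129.1045/(1+0.1354)^3 = 88.2053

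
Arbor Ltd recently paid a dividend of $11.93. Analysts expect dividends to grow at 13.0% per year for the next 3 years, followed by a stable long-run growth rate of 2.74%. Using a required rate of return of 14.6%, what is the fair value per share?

$133.88

Two-stage DDM. Project D₁…D_3 at 0.13, terminal growth 0.0274, discount at r = 0.146.
D_1 = 13.4809
D_2 = 15.2334
D_3 = 17.2138
Terminal value at t=3: TV = D_4/(r−g) = 17.6854/(0.146−0.0274) = 149.1182
P₀ = 13.4809/(1+0.146)^1 + 15.2334/(1+0.146)^2 + 17.2138/(1+0.146)^3 + 149.1182/(1+0.146)^3 = 133.8778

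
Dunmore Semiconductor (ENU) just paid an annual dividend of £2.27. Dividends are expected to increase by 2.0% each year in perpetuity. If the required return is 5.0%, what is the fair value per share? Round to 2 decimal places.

£77.18

Gordon growth model: P₀ = D₁/(r − g). D₁ = 2.27 × (1 + 0.02) = 2.3154.
P₀ = 2.3154 / (0.05 − 0.02) = 2.3154 / 0.03 = 77.1800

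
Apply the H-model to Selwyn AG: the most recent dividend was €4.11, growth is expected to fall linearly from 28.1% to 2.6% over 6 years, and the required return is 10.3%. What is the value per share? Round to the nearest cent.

€95.60

H-model: P₀ = D₀[(1+g_L) + H(g_S−g_L)]/(r−g_L), with H = 6/2 = 3.
P₀ = 4.11 × [(1+0.026) + 3×(0.281−0.026)] / (0.103−0.026)
   = 4.11 × 1.7910 / 0.077 = 95.5975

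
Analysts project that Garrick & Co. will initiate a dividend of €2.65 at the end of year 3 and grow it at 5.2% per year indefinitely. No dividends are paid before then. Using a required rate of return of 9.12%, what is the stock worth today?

€56.77

Deferred-dividend DDM. At t=2 the remaining stream is a growing perpetuity with first payment D_3 = 2.65.
V_2 = D_3/(r−g) = 2.65/(0.0912−0.052) = 67.6020
P₀ = V_2/(1+r)^2 = 67.6020/(1+0.0912)^2 = 56.7742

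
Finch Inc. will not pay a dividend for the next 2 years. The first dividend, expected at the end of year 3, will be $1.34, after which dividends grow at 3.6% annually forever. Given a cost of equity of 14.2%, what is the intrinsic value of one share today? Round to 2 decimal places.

Deferred-dividend DDM. At t=2 the remaining stream is a growing perpetuity with first payment D_3 = 1.34.
V_2 = D_3/(r−g) = 1.34/(0.142−0.036) = 12.6415
P₀ = V_2/(1+r)^2 = 12.6415/(1+0.142)^2 = 9.6932

$9.69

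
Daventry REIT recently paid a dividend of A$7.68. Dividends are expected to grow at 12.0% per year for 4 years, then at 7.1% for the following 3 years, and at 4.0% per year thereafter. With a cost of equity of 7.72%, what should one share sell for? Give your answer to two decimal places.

Three-stage DDM. Project D₁…D_7; terminal Gordon value at t=7 with g = 0.04; discount at r = 0.0772.
D_1 = 8.6016
D_2 = 9.6338
D_3 = 10.7898
D_4 = 12.0846
D_5 = 12.9426
D_6 = 13.8616
D_7 = 14.8457
TV_7 = 15.4396/(0.0772−0.04) = 415.0421
P₀ = Σ Dₜ/(1+r)ᵗ + TV_7/(1+r)^7 = 307.1262

A$307.13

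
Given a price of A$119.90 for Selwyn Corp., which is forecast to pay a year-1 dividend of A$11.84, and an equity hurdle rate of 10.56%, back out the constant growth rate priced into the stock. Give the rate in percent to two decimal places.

From P₀ = D₁/(r − g), the implied growth is g = r − D₁/P₀.
g = 0.1056 − 11.84/119.90 = 0.1056 − 0.09875 = 0.00685

0.69%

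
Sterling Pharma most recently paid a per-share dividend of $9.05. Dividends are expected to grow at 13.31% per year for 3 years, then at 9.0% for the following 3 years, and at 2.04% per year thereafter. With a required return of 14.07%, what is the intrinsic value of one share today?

Three-stage DDM. Project D₁…D_6; terminal Gordon value at t=6 with g = 0.0204; discount at r = 0.1407.
D_1 = 10.2546
D_2 = 11.6194
D_3 = 13.1660
D_4 = 14.3509
D_5 = 15.6425
D_6 = 17.0503
TV_6 = 17.3982/(0.1407−0.0204) = 144.6231
P₀ = Σ Dₜ/(1+r)ᵗ + TV_6/(1+r)^6 = 116.7507

$116.75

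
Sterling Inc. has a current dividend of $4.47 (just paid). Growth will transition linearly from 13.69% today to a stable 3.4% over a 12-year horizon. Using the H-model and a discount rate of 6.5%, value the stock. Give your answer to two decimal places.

H-model: P₀ = D₀[(1+g_L) + H(g_S−g_L)]/(r−g_L), with H = 12/2 = 6.
P₀ = 4.47 × [(1+0.034) + 6×(0.1369−0.034)] / (0.065−0.034)
   = 4.47 × 1.6514 / 0.031 = 238.1212

$238.12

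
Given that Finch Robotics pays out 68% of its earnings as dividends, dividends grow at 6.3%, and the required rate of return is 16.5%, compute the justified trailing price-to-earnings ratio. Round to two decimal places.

7.09

Justified trailing P/E = b(1+g)/(r−g) = 0.68×(1+0.063)/(0.165−0.063) = 7.0867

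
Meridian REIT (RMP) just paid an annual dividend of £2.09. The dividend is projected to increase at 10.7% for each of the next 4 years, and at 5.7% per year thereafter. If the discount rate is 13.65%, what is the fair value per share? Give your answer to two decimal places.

Two-stage DDM. Project D₁…D_4 at 0.107, terminal growth 0.057, discount at r = 0.1365.
D_1 = 2.3136
D_2 = 2.5612
D_3 = 2.8352
D_4 = 3.1386
Terminal value at t=4: TV = D_5/(r−g) = 3.3175/(0.1365−0.057) = 41.7296
P₀ = 2.3136/(1+0.1365)^1 + 2.5612/(1+0.1365)^2 + 2.8352/(1+0.1365)^3 + 3.1386/(1+0.1365)^4 + 41.7296/(1+0.1365)^4 = 32.8445

£32.84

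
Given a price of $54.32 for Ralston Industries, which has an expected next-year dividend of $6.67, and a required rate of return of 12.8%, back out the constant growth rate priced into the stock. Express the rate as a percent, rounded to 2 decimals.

0.52%

From P₀ = D₁/(r − g), the implied growth is g = r − D₁/P₀.
g = 0.128 − 6.67/54.32 = 0.128 − 0.12279 = 0.00521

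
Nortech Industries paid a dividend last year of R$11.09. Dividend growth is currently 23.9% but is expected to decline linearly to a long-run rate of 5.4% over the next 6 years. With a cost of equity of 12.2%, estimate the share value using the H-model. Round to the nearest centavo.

R$262.41

H-model: P₀ = D₀[(1+g_L) + H(g_S−g_L)]/(r−g_L), with H = 6/2 = 3.
P₀ = 11.09 × [(1+0.054) + 3×(0.239−0.054)] / (0.122−0.054)
   = 11.09 × 1.6090 / 0.068 = 262.4090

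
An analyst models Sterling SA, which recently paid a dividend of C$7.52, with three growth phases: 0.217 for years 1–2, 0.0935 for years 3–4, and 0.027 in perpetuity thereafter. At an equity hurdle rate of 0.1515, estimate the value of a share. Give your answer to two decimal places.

Three-stage DDM. Project D₁…D_4; terminal Gordon value at t=4 with g = 0.027; discount at r = 0.1515.
D_1 = 9.1518
D_2 = 11.1378
D_3 = 12.1792
D_4 = 13.3179
TV_4 = 13.6775/(0.1515−0.027) = 109.8595
P₀ = Σ Dₜ/(1+r)ᵗ + TV_4/(1+r)^4 = 94.3852

C$94.39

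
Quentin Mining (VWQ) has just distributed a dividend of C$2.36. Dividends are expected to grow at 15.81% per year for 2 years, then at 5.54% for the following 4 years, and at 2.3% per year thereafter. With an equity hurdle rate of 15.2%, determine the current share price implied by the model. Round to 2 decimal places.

Three-stage DDM. Project D₁…D_6; terminal Gordon value at t=6 with g = 0.023; discount at r = 0.152.
D_1 = 2.7331
D_2 = 3.1652
D_3 = 3.3406
D_4 = 3.5256
D_5 = 3.7210
D_6 = 3.9271
TV_6 = 4.0174/(0.152−0.023) = 31.1429
P₀ = Σ Dₜ/(1+r)ᵗ + TV_6/(1+r)^6 = 25.7829

C$25.78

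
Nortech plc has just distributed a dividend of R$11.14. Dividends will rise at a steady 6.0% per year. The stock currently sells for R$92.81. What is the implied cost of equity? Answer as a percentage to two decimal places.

18.72%

Rearranging the constant-growth DDM: r = D₁/P₀ + g.
D₁ = 11.14 × (1 + 0.06) = 11.8084.
r = 11.8084 / 92.81 + 0.06 = 0.12723 + 0.06 = 0.18723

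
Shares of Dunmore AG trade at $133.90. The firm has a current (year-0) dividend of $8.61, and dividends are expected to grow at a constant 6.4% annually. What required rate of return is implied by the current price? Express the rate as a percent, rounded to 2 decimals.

Rearranging the constant-growth DDM: r = D₁/P₀ + g.
D₁ = 8.61 × (1 + 0.064) = 9.1610.
r = 9.1610 / 133.90 + 0.064 = 0.06842 + 0.064 = 0.13242

13.24%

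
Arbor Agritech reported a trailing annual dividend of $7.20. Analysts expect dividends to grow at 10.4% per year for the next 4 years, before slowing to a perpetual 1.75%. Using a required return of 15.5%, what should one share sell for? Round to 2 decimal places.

Two-stage DDM. Project D₁…D_4 at 0.104, terminal growth 0.0175, discount at r = 0.155.
D_1 = 7.9488
D_2 = 8.7755
D_3 = 9.6881
D_4 = 10.6957
Terminal value at t=4: TV = D_5/(r−g) = 10.8829/(0.155−0.0175) = 79.1481
P₀ = 7.9488/(1+0.155)^1 + 8.7755/(1+0.155)^2 + 9.6881/(1+0.155)^3 + 10.6957/(1+0.155)^4 + 79.1481/(1+0.155)^4 = 70.2327

$70.23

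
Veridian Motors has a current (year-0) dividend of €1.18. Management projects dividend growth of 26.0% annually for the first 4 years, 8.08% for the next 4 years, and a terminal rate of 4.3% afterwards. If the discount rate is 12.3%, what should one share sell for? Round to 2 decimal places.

Three-stage DDM. Project D₁…D_8; terminal Gordon value at t=8 with g = 0.043; discount at r = 0.123.
D_1 = 1.4868
D_2 = 1.8734
D_3 = 2.3604
D_4 = 2.9742
D_5 = 3.2145
D_6 = 3.4742
D_7 = 3.7549
D_8 = 4.0583
TV_8 = 4.2328/(0.123−0.043) = 52.9103
P₀ = Σ Dₜ/(1+r)ᵗ + TV_8/(1+r)^8 = 34.0665

€34.07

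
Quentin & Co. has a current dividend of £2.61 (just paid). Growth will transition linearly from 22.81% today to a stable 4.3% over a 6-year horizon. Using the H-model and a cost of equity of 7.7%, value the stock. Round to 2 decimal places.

£122.69

H-model: P₀ = D₀[(1+g_L) + H(g_S−g_L)]/(r−g_L), with H = 6/2 = 3.
P₀ = 2.61 × [(1+0.043) + 3×(0.2281−0.043)] / (0.077−0.043)
   = 2.61 × 1.5983 / 0.034 = 122.6930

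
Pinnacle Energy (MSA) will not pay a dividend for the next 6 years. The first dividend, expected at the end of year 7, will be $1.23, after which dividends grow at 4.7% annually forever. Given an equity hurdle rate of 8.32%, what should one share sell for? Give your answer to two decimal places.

Deferred-dividend DDM. At t=6 the remaining stream is a growing perpetuity with first payment D_7 = 1.23.
V_6 = D_7/(r−g) = 1.23/(0.0832−0.047) = 33.9779
P₀ = V_6/(1+r)^6 = 33.9779/(1+0.0832)^6 = 21.0351

$21.04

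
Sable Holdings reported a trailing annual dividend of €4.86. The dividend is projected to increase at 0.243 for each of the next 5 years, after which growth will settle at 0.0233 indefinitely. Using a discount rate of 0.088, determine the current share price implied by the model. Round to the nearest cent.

Two-stage DDM. Project D₁…D_5 at 0.243, terminal growth 0.0233, discount at r = 0.088.
D_1 = 6.0410
D_2 = 7.5089
D_3 = 9.3336
D_4 = 11.6017
D_5 = 14.4209
Terminal value at t=5: TV = D_6/(r−g) = 14.7569/(0.088−0.0233) = 228.0818
P₀ = 6.0410/(1+0.088)^1 + 7.5089/(1+0.088)^2 + 9.3336/(1+0.088)^3 + 11.6017/(1+0.088)^4 + 14.4209/(1+0.088)^5 + 228.0818/(1+0.088)^5 = 186.4864

€186.49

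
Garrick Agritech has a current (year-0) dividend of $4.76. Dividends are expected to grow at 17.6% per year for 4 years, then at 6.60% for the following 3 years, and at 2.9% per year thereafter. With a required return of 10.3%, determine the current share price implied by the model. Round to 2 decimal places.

$116.86

Three-stage DDM. Project D₁…D_7; terminal Gordon value at t=7 with g = 0.029; discount at r = 0.103.
D_1 = 5.5978
D_2 = 6.5830
D_3 = 7.7416
D_4 = 9.1041
D_5 = 9.7050
D_6 = 10.3455
D_7 = 11.0283
TV_7 = 11.3481/(0.103−0.029) = 153.3527
P₀ = Σ Dₜ/(1+r)ᵗ + TV_7/(1+r)^7 = 116.8559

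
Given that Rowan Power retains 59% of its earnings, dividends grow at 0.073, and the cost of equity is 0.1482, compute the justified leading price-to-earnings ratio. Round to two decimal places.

Payout ratio b = 1 − 0.59 = 0.41.
Justified leading P/E = b/(r−g) = 0.41/(0.1482−0.073) = 5.4521

5.45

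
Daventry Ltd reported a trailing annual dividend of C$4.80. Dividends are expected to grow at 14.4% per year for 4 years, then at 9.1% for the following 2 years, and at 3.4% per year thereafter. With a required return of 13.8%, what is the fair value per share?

Three-stage DDM. Project D₁…D_6; terminal Gordon value at t=6 with g = 0.034; discount at r = 0.138.
D_1 = 5.4912
D_2 = 6.2819
D_3 = 7.1865
D_4 = 8.2214
D_5 = 8.9695
D_6 = 9.7858
TV_6 = 10.1185/(0.138−0.034) = 97.2931
P₀ = Σ Dₜ/(1+r)ᵗ + TV_6/(1+r)^6 = 73.4544

C$73.45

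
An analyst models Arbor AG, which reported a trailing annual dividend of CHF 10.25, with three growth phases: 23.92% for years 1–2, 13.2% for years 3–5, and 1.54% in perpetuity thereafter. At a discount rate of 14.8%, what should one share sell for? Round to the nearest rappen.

Three-stage DDM. Project D₁…D_5; terminal Gordon value at t=5 with g = 0.0154; discount at r = 0.148.
D_1 = 12.7018
D_2 = 15.7401
D_3 = 17.8178
D_4 = 20.1697
D_5 = 22.8321
TV_5 = 23.1837/(0.148−0.0154) = 174.8395
P₀ = Σ Dₜ/(1+r)ᵗ + TV_5/(1+r)^5 = 145.5338

CHF 145.53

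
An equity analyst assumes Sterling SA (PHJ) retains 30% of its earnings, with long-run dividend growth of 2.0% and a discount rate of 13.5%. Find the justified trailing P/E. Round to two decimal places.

Payout ratio b = 1 − 0.30 = 0.70.
Justified trailing P/E = b(1+g)/(r−g) = 0.70×(1+0.02)/(0.135−0.02) = 6.2087

6.21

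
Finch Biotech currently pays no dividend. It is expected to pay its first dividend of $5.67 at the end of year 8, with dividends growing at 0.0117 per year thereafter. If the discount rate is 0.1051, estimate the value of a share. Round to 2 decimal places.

Deferred-dividend DDM. At t=7 the remaining stream is a growing perpetuity with first payment D_8 = 5.67.
V_7 = D_8/(r−g) = 5.67/(0.1051−0.0117) = 60.7066
P₀ = V_7/(1+r)^7 = 60.7066/(1+0.1051)^7 = 30.1596

$30.16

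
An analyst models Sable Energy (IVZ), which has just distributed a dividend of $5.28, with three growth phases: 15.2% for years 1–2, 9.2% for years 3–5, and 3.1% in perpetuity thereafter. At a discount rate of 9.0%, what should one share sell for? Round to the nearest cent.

$132.87

Three-stage DDM. Project D₁…D_5; terminal Gordon value at t=5 with g = 0.031; discount at r = 0.09.
D_1 = 6.0826
D_2 = 7.0071
D_3 = 7.6518
D_4 = 8.3557
D_5 = 9.1245
TV_5 = 9.4073/(0.09−0.031) = 159.4459
P₀ = Σ Dₜ/(1+r)ᵗ + TV_5/(1+r)^5 = 132.8652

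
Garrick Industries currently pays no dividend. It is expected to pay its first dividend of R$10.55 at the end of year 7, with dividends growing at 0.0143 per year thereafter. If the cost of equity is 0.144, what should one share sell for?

R$36.29

Deferred-dividend DDM. At t=6 the remaining stream is a growing perpetuity with first payment D_7 = 10.55.
V_6 = D_7/(r−g) = 10.55/(0.144−0.0143) = 81.3416
P₀ = V_6/(1+r)^6 = 81.3416/(1+0.144)^6 = 36.2874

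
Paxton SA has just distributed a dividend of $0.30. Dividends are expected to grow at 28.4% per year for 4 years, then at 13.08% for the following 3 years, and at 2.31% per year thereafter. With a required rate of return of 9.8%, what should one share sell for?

Three-stage DDM. Project D₁…D_7; terminal Gordon value at t=7 with g = 0.0231; discount at r = 0.098.
D_1 = 0.3852
D_2 = 0.4946
D_3 = 0.6351
D_4 = 0.8154
D_5 = 0.9221
D_6 = 1.0427
D_7 = 1.1791
TV_7 = 1.2063/(0.098−0.0231) = 16.1055
P₀ = Σ Dₜ/(1+r)ᵗ + TV_7/(1+r)^7 = 11.9581

$11.96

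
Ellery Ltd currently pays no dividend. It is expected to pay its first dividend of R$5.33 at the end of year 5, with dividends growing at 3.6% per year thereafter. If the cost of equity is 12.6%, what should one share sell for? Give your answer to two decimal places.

R$36.84

Deferred-dividend DDM. At t=4 the remaining stream is a growing perpetuity with first payment D_5 = 5.33.
V_4 = D_5/(r−g) = 5.33/(0.126−0.036) = 59.2222
P₀ = V_4/(1+r)^4 = 59.2222/(1+0.126)^4 = 36.8410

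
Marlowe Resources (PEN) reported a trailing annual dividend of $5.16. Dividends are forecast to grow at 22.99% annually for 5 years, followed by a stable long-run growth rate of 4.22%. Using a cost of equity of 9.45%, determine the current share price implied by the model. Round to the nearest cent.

$221.34

Two-stage DDM. Project D₁…D_5 at 0.2299, terminal growth 0.0422, discount at r = 0.0945.
D_1 = 6.3463
D_2 = 7.8053
D_3 = 9.5997
D_4 = 11.8067
D_5 = 14.5211
Terminal value at t=5: TV = D_6/(r−g) = 15.1339/(0.0945−0.0422) = 289.3664
P₀ = 6.3463/(1+0.0945)^1 + 7.8053/(1+0.0945)^2 + 9.5997/(1+0.0945)^3 + 11.8067/(1+0.0945)^4 + 14.5211/(1+0.0945)^5 + 289.3664/(1+0.0945)^5 = 221.3422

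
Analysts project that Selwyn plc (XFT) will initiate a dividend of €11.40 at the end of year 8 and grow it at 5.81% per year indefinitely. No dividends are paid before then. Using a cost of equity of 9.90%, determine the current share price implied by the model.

Deferred-dividend DDM. At t=7 the remaining stream is a growing perpetuity with first payment D_8 = 11.40.
V_7 = D_8/(r−g) = 11.40/(0.099−0.0581) = 278.7286
P₀ = V_7/(1+r)^7 = 278.7286/(1+0.099)^7 = 143.9454

€143.95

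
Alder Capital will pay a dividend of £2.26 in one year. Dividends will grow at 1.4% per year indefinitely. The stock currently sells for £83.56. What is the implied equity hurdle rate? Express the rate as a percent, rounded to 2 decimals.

Rearranging the constant-growth DDM: r = D₁/P₀ + g.
r = 2.2600 / 83.56 + 0.014 = 0.02705 + 0.014 = 0.04105

4.10%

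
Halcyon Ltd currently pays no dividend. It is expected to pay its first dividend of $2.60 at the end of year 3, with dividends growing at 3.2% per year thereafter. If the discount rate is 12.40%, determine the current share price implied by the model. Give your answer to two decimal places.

Deferred-dividend DDM. At t=2 the remaining stream is a growing perpetuity with first payment D_3 = 2.60.
V_2 = D_3/(r−g) = 2.60/(0.124−0.032) = 28.2609
P₀ = V_2/(1+r)^2 = 28.2609/(1+0.124)^2 = 22.3693

$22.37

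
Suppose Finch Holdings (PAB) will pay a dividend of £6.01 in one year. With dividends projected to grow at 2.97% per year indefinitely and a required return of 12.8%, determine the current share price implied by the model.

£61.14

Gordon growth model: P₀ = D₁/(r − g), with D₁ = 6.01 given directly.
P₀ = 6.0100 / (0.128 − 0.0297) = 6.0100 / 0.0983 = 61.1394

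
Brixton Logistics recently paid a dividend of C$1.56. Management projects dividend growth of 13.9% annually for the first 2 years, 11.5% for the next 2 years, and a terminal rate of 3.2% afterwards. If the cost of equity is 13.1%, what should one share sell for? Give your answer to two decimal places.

Three-stage DDM. Project D₁…D_4; terminal Gordon value at t=4 with g = 0.032; discount at r = 0.131.
D_1 = 1.7768
D_2 = 2.0238
D_3 = 2.2566
D_4 = 2.5161
TV_4 = 2.5966/(0.131−0.032) = 26.2281
P₀ = Σ Dₜ/(1+r)ᵗ + TV_4/(1+r)^4 = 22.2800

C$22.28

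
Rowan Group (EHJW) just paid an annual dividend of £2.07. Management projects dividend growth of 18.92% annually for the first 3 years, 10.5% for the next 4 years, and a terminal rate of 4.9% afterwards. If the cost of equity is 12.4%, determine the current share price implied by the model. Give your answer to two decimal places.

£48.39

Three-stage DDM. Project D₁…D_7; terminal Gordon value at t=7 with g = 0.049; discount at r = 0.124.
D_1 = 2.4616
D_2 = 2.9274
D_3 = 3.4812
D_4 = 3.8468
D_5 = 4.2507
D_6 = 4.6970
D_7 = 5.1902
TV_7 = 5.4445/(0.124−0.049) = 72.5936
P₀ = Σ Dₜ/(1+r)ᵗ + TV_7/(1+r)^7 = 48.3857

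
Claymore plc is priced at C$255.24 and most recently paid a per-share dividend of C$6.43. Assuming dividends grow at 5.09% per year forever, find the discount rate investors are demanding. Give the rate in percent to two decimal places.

Rearranging the constant-growth DDM: r = D₁/P₀ + g.
D₁ = 6.43 × (1 + 0.0509) = 6.7573.
r = 6.7573 / 255.24 + 0.0509 = 0.02647 + 0.0509 = 0.07737

7.74%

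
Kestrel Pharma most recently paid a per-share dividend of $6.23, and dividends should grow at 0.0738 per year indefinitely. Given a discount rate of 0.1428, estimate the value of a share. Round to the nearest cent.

Gordon growth model: P₀ = D₁/(r − g). D₁ = 6.23 × (1 + 0.0738) = 6.6898.
P₀ = 6.6898 / (0.1428 − 0.0738) = 6.6898 / 0.069 = 96.9532

$96.95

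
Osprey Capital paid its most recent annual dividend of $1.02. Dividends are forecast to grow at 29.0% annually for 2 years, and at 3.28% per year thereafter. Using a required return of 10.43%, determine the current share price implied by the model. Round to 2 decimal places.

$22.69

Two-stage DDM. Project D₁…D_2 at 0.29, terminal growth 0.0328, discount at r = 0.1043.
D_1 = 1.3158
D_2 = 1.6974
Terminal value at t=2: TV = D_3/(r−g) = 1.7531/(0.1043−0.0328) = 24.5183
P₀ = 1.3158/(1+0.1043)^1 + 1.6974/(1+0.1043)^2 + 24.5183/(1+0.1043)^2 = 22.6890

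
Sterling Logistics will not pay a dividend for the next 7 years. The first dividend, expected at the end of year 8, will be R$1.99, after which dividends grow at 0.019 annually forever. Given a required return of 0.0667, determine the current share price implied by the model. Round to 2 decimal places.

Deferred-dividend DDM. At t=7 the remaining stream is a growing perpetuity with first payment D_8 = 1.99.
V_7 = D_8/(r−g) = 1.99/(0.0667−0.019) = 41.7191
P₀ = V_7/(1+r)^7 = 41.7191/(1+0.0667)^7 = 26.5484

R$26.55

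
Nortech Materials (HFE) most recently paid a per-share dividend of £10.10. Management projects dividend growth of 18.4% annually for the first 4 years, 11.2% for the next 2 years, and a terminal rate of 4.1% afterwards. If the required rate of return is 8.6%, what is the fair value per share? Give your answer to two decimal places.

£426.04

Three-stage DDM. Project D₁…D_6; terminal Gordon value at t=6 with g = 0.041; discount at r = 0.086.
D_1 = 11.9584
D_2 = 14.1587
D_3 = 16.7640
D_4 = 19.8485
D_5 = 22.0716
D_6 = 24.5436
TV_6 = 25.5499/(0.086−0.041) = 567.7746
P₀ = Σ Dₜ/(1+r)ᵗ + TV_6/(1+r)^6 = 426.0428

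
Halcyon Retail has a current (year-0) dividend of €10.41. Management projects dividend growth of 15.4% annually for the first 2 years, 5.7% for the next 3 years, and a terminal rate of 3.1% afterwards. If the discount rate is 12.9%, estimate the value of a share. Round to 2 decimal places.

€144.05

Three-stage DDM. Project D₁…D_5; terminal Gordon value at t=5 with g = 0.031; discount at r = 0.129.
D_1 = 12.0131
D_2 = 13.8632
D_3 = 14.6534
D_4 = 15.4886
D_5 = 16.3715
TV_5 = 16.8790/(0.129−0.031) = 172.2344
P₀ = Σ Dₜ/(1+r)ᵗ + TV_5/(1+r)^5 = 144.0542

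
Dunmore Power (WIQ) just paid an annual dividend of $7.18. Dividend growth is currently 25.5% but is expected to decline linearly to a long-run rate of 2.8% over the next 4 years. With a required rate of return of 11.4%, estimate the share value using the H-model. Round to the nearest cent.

H-model: P₀ = D₀[(1+g_L) + H(g_S−g_L)]/(r−g_L), with H = 4/2 = 2.
P₀ = 7.18 × [(1+0.028) + 2×(0.255−0.028)] / (0.114−0.028)
   = 7.18 × 1.4820 / 0.086 = 123.7298

$123.73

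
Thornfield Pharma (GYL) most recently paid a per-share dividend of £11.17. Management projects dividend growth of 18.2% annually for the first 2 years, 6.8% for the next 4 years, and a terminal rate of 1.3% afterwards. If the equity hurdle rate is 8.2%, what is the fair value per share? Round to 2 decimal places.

£262.92

Three-stage DDM. Project D₁…D_6; terminal Gordon value at t=6 with g = 0.013; discount at r = 0.082.
D_1 = 13.2029
D_2 = 15.6059
D_3 = 16.6671
D_4 = 17.8004
D_5 = 19.0109
D_6 = 20.3036
TV_6 = 20.5676/(0.082−0.013) = 298.0804
P₀ = Σ Dₜ/(1+r)ᵗ + TV_6/(1+r)^6 = 262.9178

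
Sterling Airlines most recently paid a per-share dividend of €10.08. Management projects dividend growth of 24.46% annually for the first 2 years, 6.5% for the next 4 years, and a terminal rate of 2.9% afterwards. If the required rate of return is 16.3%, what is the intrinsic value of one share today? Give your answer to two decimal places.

Three-stage DDM. Project D₁…D_6; terminal Gordon value at t=6 with g = 0.029; discount at r = 0.163.
D_1 = 12.5456
D_2 = 15.6142
D_3 = 16.6291
D_4 = 17.7100
D_5 = 18.8612
D_6 = 20.0872
TV_6 = 20.6697/(0.163−0.029) = 154.2514
P₀ = Σ Dₜ/(1+r)ᵗ + TV_6/(1+r)^6 = 121.9037

€121.90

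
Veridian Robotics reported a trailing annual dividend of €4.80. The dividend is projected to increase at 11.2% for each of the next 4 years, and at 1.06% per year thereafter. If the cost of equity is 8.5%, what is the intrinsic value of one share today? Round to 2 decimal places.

€92.36

Two-stage DDM. Project D₁…D_4 at 0.112, terminal growth 0.0106, discount at r = 0.085.
D_1 = 5.3376
D_2 = 5.9354
D_3 = 6.6002
D_4 = 7.3394
Terminal value at t=4: TV = D_5/(r−g) = 7.4172/(0.085−0.0106) = 99.6935
P₀ = 5.3376/(1+0.085)^1 + 5.9354/(1+0.085)^2 + 6.6002/(1+0.085)^3 + 7.3394/(1+0.085)^4 + 99.6935/(1+0.085)^4 = 92.3608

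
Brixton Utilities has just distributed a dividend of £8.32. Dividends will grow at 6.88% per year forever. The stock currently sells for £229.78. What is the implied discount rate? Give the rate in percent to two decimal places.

Rearranging the constant-growth DDM: r = D₁/P₀ + g.
D₁ = 8.32 × (1 + 0.0688) = 8.8924.
r = 8.8924 / 229.78 + 0.0688 = 0.03870 + 0.0688 = 0.10750

10.75%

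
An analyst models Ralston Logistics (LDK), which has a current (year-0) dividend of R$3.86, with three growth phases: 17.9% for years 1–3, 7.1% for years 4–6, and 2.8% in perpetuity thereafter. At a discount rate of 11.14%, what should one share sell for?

R$76.72

Three-stage DDM. Project D₁…D_6; terminal Gordon value at t=6 with g = 0.028; discount at r = 0.1114.
D_1 = 4.5509
D_2 = 5.3656
D_3 = 6.3260
D_4 = 6.7751
D_5 = 7.2562
D_6 = 7.7714
TV_6 = 7.9890/(0.1114−0.028) = 95.7909
P₀ = Σ Dₜ/(1+r)ᵗ + TV_6/(1+r)^6 = 76.7178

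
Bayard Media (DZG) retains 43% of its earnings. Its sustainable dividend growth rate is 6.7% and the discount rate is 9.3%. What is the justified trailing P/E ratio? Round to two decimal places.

23.39

Payout ratio b = 1 − 0.43 = 0.57.
Justified trailing P/E = b(1+g)/(r−g) = 0.57×(1+0.067)/(0.093−0.067) = 23.3919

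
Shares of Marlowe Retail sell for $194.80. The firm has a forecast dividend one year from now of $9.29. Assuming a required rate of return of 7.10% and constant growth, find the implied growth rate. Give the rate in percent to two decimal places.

From P₀ = D₁/(r − g), the implied growth is g = r − D₁/P₀.
g = 0.071 − 9.29/194.80 = 0.071 − 0.04769 = 0.02331

2.33%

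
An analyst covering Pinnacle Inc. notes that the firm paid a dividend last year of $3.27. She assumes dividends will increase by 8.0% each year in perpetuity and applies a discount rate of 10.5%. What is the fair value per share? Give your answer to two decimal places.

Gordon growth model: P₀ = D₁/(r − g). D₁ = 3.27 × (1 + 0.08) = 3.5316.
P₀ = 3.5316 / (0.105 − 0.08) = 3.5316 / 0.025 = 141.2640

$141.26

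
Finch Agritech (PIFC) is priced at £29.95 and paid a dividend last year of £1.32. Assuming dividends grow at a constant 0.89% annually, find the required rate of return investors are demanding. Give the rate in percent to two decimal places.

5.34%

Rearranging the constant-growth DDM: r = D₁/P₀ + g.
D₁ = 1.32 × (1 + 0.0089) = 1.3317.
r = 1.3317 / 29.95 + 0.0089 = 0.04447 + 0.0089 = 0.05337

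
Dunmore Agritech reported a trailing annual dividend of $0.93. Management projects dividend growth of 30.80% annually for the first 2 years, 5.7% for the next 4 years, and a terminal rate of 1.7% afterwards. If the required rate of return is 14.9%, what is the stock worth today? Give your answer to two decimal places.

Three-stage DDM. Project D₁…D_6; terminal Gordon value at t=6 with g = 0.017; discount at r = 0.149.
D_1 = 1.2164
D_2 = 1.5911
D_3 = 1.6818
D_4 = 1.7777
D_5 = 1.8790
D_6 = 1.9861
TV_6 = 2.0199/(0.149−0.017) = 15.3019
P₀ = Σ Dₜ/(1+r)ᵗ + TV_6/(1+r)^6 = 12.8440

$12.84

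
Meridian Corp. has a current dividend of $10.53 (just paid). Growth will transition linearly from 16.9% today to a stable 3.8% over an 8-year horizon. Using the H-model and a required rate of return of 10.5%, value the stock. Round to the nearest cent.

H-model: P₀ = D₀[(1+g_L) + H(g_S−g_L)]/(r−g_L), with H = 8/2 = 4.
P₀ = 10.53 × [(1+0.038) + 4×(0.169−0.038)] / (0.105−0.038)
   = 10.53 × 1.5620 / 0.067 = 245.4904

$245.49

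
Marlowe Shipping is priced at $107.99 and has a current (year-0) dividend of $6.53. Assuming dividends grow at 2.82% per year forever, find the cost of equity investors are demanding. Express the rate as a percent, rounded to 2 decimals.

9.04%

Rearranging the constant-growth DDM: r = D₁/P₀ + g.
D₁ = 6.53 × (1 + 0.0282) = 6.7141.
r = 6.7141 / 107.99 + 0.0282 = 0.06217 + 0.0282 = 0.09037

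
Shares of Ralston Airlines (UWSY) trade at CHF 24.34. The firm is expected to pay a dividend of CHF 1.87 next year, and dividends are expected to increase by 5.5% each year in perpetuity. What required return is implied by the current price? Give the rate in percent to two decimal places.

Rearranging the constant-growth DDM: r = D₁/P₀ + g.
r = 1.8700 / 24.34 + 0.055 = 0.07683 + 0.055 = 0.13183

13.18%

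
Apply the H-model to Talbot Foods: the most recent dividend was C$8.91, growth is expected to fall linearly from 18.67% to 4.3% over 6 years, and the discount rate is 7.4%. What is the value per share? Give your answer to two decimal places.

H-model: P₀ = D₀[(1+g_L) + H(g_S−g_L)]/(r−g_L), with H = 6/2 = 3.
P₀ = 8.91 × [(1+0.043) + 3×(0.1867−0.043)] / (0.074−0.043)
   = 8.91 × 1.4741 / 0.031 = 423.6849

C$423.68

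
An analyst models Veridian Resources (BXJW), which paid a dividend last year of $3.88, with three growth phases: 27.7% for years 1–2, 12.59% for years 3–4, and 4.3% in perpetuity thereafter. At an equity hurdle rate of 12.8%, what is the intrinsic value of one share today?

$80.07

Three-stage DDM. Project D₁…D_4; terminal Gordon value at t=4 with g = 0.043; discount at r = 0.128.
D_1 = 4.9548
D_2 = 6.3272
D_3 = 7.1238
D_4 = 8.0207
TV_4 = 8.3656/(0.128−0.043) = 98.4189
P₀ = Σ Dₜ/(1+r)ᵗ + TV_4/(1+r)^4 = 80.0744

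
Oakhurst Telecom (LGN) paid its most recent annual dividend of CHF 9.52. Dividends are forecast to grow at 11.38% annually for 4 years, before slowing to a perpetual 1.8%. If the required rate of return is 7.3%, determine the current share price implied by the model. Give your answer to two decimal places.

CHF 246.41

Two-stage DDM. Project D₁…D_4 at 0.1138, terminal growth 0.018, discount at r = 0.073.
D_1 = 10.6034
D_2 = 11.8100
D_3 = 13.1540
D_4 = 14.6510
Terminal value at t=4: TV = D_5/(r−g) = 14.9147/(0.073−0.018) = 271.1758
P₀ = 10.6034/(1+0.073)^1 + 11.8100/(1+0.073)^2 + 13.1540/(1+0.073)^3 + 14.6510/(1+0.073)^4 + 271.1758/(1+0.073)^4 = 246.4149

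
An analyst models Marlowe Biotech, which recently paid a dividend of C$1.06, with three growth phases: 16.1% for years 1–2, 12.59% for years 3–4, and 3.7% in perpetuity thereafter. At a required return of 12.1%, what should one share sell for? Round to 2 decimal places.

Three-stage DDM. Project D₁…D_4; terminal Gordon value at t=4 with g = 0.037; discount at r = 0.121.
D_1 = 1.2307
D_2 = 1.4288
D_3 = 1.6087
D_4 = 1.8112
TV_4 = 1.8782/(0.121−0.037) = 22.3599
P₀ = Σ Dₜ/(1+r)ᵗ + TV_4/(1+r)^4 = 18.6832

C$18.68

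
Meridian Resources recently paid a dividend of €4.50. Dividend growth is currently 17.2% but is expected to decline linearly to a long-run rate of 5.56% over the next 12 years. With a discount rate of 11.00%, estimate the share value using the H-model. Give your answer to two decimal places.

€145.09

H-model: P₀ = D₀[(1+g_L) + H(g_S−g_L)]/(r−g_L), with H = 12/2 = 6.
P₀ = 4.50 × [(1+0.0556) + 6×(0.172−0.0556)] / (0.11−0.0556)
   = 4.50 × 1.7540 / 0.0544 = 145.0919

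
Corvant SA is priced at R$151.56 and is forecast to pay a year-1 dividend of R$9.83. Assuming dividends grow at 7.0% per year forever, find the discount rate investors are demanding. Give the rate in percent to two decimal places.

Rearranging the constant-growth DDM: r = D₁/P₀ + g.
r = 9.8300 / 151.56 + 0.07 = 0.06486 + 0.07 = 0.13486

13.49%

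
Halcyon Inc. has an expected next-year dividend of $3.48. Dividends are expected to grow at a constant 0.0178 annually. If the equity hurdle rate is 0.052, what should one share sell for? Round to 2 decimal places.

$101.75

Gordon growth model: P₀ = D₁/(r − g), with D₁ = 3.48 given directly.
P₀ = 3.4800 / (0.052 − 0.0178) = 3.4800 / 0.0342 = 101.7544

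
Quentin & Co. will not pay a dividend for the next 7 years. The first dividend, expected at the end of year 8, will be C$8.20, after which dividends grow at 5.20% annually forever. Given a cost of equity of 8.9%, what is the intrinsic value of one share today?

C$122.02

Deferred-dividend DDM. At t=7 the remaining stream is a growing perpetuity with first payment D_8 = 8.20.
V_7 = D_8/(r−g) = 8.20/(0.089−0.052) = 221.6216
P₀ = V_7/(1+r)^7 = 221.6216/(1+0.089)^7 = 122.0161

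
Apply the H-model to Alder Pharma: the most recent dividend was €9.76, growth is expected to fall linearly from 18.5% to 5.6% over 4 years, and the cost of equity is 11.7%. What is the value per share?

€210.24

H-model: P₀ = D₀[(1+g_L) + H(g_S−g_L)]/(r−g_L), with H = 4/2 = 2.
P₀ = 9.76 × [(1+0.056) + 2×(0.185−0.056)] / (0.117−0.056)
   = 9.76 × 1.3140 / 0.061 = 210.2400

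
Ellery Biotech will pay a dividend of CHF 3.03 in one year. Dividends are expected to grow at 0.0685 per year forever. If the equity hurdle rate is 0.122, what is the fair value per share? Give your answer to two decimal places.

CHF 56.64

Gordon growth model: P₀ = D₁/(r − g), with D₁ = 3.03 given directly.
P₀ = 3.0300 / (0.122 − 0.0685) = 3.0300 / 0.0535 = 56.6355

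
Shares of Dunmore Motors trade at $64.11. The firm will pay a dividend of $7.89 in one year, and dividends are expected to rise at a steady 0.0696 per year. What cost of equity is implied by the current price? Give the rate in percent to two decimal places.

Rearranging the constant-growth DDM: r = D₁/P₀ + g.
r = 7.8900 / 64.11 + 0.0696 = 0.12307 + 0.0696 = 0.19267

19.27%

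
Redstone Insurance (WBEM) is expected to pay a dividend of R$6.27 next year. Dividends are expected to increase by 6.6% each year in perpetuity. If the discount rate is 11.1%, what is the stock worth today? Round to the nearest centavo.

R$139.33

Gordon growth model: P₀ = D₁/(r − g), with D₁ = 6.27 given directly.
P₀ = 6.2700 / (0.111 − 0.066) = 6.2700 / 0.045 = 139.3333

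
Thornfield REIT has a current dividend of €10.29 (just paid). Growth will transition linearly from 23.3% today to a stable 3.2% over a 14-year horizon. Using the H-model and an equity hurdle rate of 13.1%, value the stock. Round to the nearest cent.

H-model: P₀ = D₀[(1+g_L) + H(g_S−g_L)]/(r−g_L), with H = 14/2 = 7.
P₀ = 10.29 × [(1+0.032) + 7×(0.233−0.032)] / (0.131−0.032)
   = 10.29 × 2.4390 / 0.099 = 253.5082

€253.51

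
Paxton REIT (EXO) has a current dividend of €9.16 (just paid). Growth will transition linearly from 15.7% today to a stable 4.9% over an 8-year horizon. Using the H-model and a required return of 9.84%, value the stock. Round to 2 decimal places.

H-model: P₀ = D₀[(1+g_L) + H(g_S−g_L)]/(r−g_L), with H = 8/2 = 4.
P₀ = 9.16 × [(1+0.049) + 4×(0.157−0.049)] / (0.0984−0.049)
   = 9.16 × 1.4810 / 0.0494 = 274.6146

€274.61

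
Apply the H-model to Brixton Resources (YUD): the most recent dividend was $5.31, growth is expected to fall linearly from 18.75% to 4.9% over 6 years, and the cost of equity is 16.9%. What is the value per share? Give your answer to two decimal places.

$64.80

H-model: P₀ = D₀[(1+g_L) + H(g_S−g_L)]/(r−g_L), with H = 6/2 = 3.
P₀ = 5.31 × [(1+0.049) + 3×(0.1875−0.049)] / (0.169−0.049)
   = 5.31 × 1.4645 / 0.12 = 64.8041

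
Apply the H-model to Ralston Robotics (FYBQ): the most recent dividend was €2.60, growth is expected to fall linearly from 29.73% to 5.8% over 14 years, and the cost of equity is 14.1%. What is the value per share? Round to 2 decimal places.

€85.62

H-model: P₀ = D₀[(1+g_L) + H(g_S−g_L)]/(r−g_L), with H = 14/2 = 7.
P₀ = 2.60 × [(1+0.058) + 7×(0.2973−0.058)] / (0.141−0.058)
   = 2.60 × 2.7331 / 0.083 = 85.6152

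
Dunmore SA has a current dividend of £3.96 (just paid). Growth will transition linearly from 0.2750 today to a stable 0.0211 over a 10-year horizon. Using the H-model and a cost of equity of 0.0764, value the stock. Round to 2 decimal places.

H-model: P₀ = D₀[(1+g_L) + H(g_S−g_L)]/(r−g_L), with H = 10/2 = 5.
P₀ = 3.96 × [(1+0.0211) + 5×(0.275−0.0211)] / (0.0764−0.0211)
   = 3.96 × 2.2906 / 0.0553 = 164.0285

£164.03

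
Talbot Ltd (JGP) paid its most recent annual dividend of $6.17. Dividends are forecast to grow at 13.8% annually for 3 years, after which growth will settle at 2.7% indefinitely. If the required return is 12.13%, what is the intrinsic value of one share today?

$89.31

Two-stage DDM. Project D₁…D_3 at 0.138, terminal growth 0.027, discount at r = 0.1213.
D_1 = 7.0215
D_2 = 7.9904
D_3 = 9.0931
Terminal value at t=3: TV = D_4/(r−g) = 9.3386/(0.1213−0.027) = 99.0309
P₀ = 7.0215/(1+0.1213)^1 + 7.9904/(1+0.1213)^2 + 9.0931/(1+0.1213)^3 + 99.0309/(1+0.1213)^3 = 89.3102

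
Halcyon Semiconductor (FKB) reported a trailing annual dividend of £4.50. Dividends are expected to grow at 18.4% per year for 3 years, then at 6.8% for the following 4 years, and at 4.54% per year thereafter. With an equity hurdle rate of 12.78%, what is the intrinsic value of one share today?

£86.22

Three-stage DDM. Project D₁…D_7; terminal Gordon value at t=7 with g = 0.0454; discount at r = 0.1278.
D_1 = 5.3280
D_2 = 6.3084
D_3 = 7.4691
D_4 = 7.9770
D_5 = 8.5194
D_6 = 9.0987
D_7 = 9.7175
TV_7 = 10.1586/(0.1278−0.0454) = 123.2843
P₀ = Σ Dₜ/(1+r)ᵗ + TV_7/(1+r)^7 = 86.2227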